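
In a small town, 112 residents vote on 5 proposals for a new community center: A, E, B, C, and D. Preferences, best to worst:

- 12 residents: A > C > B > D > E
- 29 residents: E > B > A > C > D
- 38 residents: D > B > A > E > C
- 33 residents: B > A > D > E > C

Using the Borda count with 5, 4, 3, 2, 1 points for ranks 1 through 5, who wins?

A: 12·5 + 29·3 + 38·3 + 33·4 = 393
E: 12·1 + 29·5 + 38·2 + 33·2 = 299
B: 12·3 + 29·4 + 38·4 + 33·5 = 469
C: 12·4 + 29·2 + 38·1 + 33·1 = 177
D: 12·2 + 29·1 + 38·5 + 33·3 = 342
B has the highest Borda score (469).

B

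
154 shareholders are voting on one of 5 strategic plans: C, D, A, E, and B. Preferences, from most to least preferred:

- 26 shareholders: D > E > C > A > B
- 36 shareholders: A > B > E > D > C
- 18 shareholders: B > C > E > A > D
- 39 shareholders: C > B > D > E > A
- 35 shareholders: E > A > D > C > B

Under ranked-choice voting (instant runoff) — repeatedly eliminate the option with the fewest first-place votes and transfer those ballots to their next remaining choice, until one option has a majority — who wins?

E

Round 1: C 39, D 26, A 36, E 35, B 18. Eliminate B.
Round 2: C 57, D 26, A 36, E 35. Eliminate D.
Round 3: C 57, A 36, E 61. Eliminate A.
Round 4: C 57, E 97. E has a majority.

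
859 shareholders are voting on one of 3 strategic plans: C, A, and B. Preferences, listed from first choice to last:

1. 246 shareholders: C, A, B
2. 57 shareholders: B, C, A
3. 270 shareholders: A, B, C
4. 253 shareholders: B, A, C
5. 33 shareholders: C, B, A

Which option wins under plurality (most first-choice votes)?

B

First-place votes: C 279, A 270, B 310.
B has the most first-place votes.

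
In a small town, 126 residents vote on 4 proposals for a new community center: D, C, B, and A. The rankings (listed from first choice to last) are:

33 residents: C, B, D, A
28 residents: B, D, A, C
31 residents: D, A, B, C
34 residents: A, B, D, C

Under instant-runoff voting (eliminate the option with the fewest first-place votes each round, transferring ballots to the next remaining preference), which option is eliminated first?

B

Round 1: D 31, C 33, B 28, A 34. Eliminate B.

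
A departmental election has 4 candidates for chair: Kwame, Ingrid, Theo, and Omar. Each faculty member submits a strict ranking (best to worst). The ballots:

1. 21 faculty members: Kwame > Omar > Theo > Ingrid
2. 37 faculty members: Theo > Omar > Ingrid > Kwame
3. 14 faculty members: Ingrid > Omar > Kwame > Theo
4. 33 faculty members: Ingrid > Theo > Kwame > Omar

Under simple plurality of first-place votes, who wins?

Ingrid

First-place votes: Kwame 21, Ingrid 47, Theo 37, Omar 0.
Ingrid has the most first-place votes.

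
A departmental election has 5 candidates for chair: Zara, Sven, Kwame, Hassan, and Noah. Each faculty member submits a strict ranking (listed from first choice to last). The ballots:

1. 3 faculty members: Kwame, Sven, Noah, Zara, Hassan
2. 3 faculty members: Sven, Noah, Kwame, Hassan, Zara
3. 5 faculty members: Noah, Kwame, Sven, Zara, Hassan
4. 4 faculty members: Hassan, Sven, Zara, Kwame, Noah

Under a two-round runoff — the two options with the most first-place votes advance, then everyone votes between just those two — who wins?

Round 1 first-place votes: Zara 0, Sven 3, Kwame 3, Hassan 4, Noah 5.
Noah and Hassan advance.
Runoff: Noah is preferred to Hassan by 11 voters; Hassan by 4.
Noah wins the runoff.

Noah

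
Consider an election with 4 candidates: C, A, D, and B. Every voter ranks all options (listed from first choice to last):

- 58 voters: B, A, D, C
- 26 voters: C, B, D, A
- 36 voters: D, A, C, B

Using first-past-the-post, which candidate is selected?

First-place votes: C 26, A 0, D 36, B 58.
B has the most first-place votes.

B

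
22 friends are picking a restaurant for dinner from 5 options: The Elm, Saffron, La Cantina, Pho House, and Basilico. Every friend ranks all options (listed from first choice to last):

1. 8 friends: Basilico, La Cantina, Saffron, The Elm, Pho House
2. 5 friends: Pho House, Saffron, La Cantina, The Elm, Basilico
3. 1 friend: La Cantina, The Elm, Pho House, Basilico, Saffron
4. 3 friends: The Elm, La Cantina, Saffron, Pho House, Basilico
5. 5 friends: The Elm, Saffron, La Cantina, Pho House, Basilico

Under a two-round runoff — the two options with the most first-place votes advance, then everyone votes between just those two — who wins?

The Elm

Round 1 first-place votes: The Elm 8, Saffron 0, La Cantina 1, Pho House 5, Basilico 8.
The Elm and Basilico advance.
Runoff: The Elm is preferred to Basilico by 14 voters; Basilico by 8.
The Elm wins the runoff.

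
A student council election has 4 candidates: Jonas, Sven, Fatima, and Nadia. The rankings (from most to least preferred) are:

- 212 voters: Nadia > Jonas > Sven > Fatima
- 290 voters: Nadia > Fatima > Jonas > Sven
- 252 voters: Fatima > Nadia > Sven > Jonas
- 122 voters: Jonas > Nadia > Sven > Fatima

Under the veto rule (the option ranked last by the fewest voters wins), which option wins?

Last-place votes: Jonas 252, Sven 290, Fatima 334, Nadia 0.
Nadia is ranked last by the fewest voters, so Nadia wins.

Nadia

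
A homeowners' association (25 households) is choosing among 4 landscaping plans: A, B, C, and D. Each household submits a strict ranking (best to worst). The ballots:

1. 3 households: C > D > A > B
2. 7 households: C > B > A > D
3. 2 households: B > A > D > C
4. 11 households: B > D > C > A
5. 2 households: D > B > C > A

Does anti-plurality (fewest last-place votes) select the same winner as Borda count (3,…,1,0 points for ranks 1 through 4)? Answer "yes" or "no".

no

Anti-plurality — last-place votes: A 13, B 3, C 2, D 7. Winner: C.
Borda — scores: A 14, B 57, C 43, D 36. Winner: B.
The two methods disagree.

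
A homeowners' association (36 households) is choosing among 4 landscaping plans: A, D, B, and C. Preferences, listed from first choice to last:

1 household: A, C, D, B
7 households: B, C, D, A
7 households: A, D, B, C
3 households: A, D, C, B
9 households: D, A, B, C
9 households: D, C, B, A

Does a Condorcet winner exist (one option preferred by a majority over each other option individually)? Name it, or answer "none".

D vs A: 25–11 for D.
D vs B: 29–7 for D.
D vs C: 28–8 for D.
D beats every other option head-to-head.

D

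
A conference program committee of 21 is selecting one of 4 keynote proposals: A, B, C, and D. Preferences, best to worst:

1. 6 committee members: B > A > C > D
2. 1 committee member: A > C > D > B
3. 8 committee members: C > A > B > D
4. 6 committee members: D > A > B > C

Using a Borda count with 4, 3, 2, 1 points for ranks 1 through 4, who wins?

A

A: 6·3 + 1·4 + 8·3 + 6·3 = 64
B: 6·4 + 1·1 + 8·2 + 6·2 = 53
C: 6·2 + 1·3 + 8·4 + 6·1 = 53
D: 6·1 + 1·2 + 8·1 + 6·4 = 40
A has the highest Borda score (64).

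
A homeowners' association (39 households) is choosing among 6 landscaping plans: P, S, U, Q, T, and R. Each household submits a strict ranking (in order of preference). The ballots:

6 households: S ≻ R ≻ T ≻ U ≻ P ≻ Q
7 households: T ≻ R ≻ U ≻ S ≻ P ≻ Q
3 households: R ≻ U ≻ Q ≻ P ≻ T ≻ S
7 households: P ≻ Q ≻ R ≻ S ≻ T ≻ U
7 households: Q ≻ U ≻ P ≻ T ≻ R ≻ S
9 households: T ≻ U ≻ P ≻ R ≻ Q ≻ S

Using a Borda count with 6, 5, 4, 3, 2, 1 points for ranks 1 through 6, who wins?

T

P: 6·2 + 7·2 + 3·3 + 7·6 + 7·4 + 9·4 = 141
S: 6·6 + 7·3 + 3·1 + 7·3 + 7·1 + 9·1 = 97
U: 6·3 + 7·4 + 3·5 + 7·1 + 7·5 + 9·5 = 148
Q: 6·1 + 7·1 + 3·4 + 7·5 + 7·6 + 9·2 = 120
T: 6·4 + 7·6 + 3·2 + 7·2 + 7·3 + 9·6 = 161
R: 6·5 + 7·5 + 3·6 + 7·4 + 7·2 + 9·3 = 152
T has the highest Borda score (161).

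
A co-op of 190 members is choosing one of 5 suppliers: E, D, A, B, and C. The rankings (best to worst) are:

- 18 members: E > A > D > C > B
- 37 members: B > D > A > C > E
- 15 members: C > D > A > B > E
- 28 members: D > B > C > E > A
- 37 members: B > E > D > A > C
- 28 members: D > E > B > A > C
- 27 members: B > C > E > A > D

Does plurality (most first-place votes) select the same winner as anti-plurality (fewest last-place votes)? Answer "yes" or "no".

Plurality — first-place votes: E 18, D 56, A 0, B 101, C 15. Winner: B.
Anti-plurality — last-place votes: E 52, D 27, A 28, B 18, C 65. Winner: B.
The two methods agree.

yes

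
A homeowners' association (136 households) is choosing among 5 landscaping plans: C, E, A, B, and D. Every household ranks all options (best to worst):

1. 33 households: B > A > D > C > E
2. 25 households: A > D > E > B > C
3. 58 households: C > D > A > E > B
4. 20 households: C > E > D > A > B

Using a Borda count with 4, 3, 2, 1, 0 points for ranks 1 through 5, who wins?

D

C: 33·1 + 25·0 + 58·4 + 20·4 = 345
E: 33·0 + 25·2 + 58·1 + 20·3 = 168
A: 33·3 + 25·4 + 58·2 + 20·1 = 335
B: 33·4 + 25·1 + 58·0 + 20·0 = 157
D: 33·2 + 25·3 + 58·3 + 20·2 = 355
D has the highest Borda score (355).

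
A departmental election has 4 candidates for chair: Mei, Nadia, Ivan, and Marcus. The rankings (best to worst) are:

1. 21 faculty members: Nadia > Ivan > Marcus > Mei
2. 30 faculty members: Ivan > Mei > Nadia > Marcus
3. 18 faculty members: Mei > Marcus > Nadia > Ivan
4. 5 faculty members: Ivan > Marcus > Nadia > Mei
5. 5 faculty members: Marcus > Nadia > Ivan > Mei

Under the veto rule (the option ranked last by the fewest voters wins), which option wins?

Nadia

Last-place votes: Mei 31, Nadia 0, Ivan 18, Marcus 30.
Nadia is ranked last by the fewest voters, so Nadia wins.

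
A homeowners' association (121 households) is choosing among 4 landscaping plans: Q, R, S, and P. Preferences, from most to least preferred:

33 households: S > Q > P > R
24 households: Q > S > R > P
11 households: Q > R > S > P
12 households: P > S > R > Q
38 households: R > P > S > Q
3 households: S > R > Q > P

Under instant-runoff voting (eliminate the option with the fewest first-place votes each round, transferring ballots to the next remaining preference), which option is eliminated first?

P

Round 1: Q 35, R 38, S 36, P 12. Eliminate P.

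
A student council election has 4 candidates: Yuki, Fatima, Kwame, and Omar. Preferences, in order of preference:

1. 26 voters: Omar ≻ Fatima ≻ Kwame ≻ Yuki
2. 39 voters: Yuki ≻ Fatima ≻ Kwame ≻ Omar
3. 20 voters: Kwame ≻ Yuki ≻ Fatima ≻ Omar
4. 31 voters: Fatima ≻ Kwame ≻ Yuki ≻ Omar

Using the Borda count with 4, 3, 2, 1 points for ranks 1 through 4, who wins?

Yuki: 26·1 + 39·4 + 20·3 + 31·2 = 304
Fatima: 26·3 + 39·3 + 20·2 + 31·4 = 359
Kwame: 26·2 + 39·2 + 20·4 + 31·3 = 303
Omar: 26·4 + 39·1 + 20·1 + 31·1 = 194
Fatima has the highest Borda score (359).

Fatima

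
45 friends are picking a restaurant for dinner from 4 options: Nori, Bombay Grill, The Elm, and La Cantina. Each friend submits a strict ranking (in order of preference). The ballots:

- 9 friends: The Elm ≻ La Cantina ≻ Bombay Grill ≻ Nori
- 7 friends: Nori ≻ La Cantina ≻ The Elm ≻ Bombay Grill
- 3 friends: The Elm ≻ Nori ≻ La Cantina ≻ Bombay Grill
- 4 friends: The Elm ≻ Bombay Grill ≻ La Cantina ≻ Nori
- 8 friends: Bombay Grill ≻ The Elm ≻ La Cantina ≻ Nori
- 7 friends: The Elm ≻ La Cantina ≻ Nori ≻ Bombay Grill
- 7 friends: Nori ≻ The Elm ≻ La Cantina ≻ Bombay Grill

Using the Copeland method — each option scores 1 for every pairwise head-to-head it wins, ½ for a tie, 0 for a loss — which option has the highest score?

Nori: beats Bombay Grill; loses to The Elm and La Cantina → score 1.
Bombay Grill: loses to Nori, The Elm, and La Cantina → score 0.
The Elm: beats Nori, Bombay Grill, and La Cantina → score 3.
La Cantina: beats Nori and Bombay Grill; loses to The Elm → score 2.
The Elm has the best pairwise record.

The Elm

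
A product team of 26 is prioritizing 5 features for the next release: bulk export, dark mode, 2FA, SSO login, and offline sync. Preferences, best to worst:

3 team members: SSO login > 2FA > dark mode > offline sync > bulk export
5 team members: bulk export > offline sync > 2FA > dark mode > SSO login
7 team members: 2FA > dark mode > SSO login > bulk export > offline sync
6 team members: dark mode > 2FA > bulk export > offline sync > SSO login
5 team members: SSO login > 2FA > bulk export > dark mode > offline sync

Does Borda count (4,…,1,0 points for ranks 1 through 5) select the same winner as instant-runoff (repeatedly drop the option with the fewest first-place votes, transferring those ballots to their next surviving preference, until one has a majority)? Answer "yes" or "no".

Borda — scores: bulk export 49, dark mode 61, 2FA 80, SSO login 46, offline sync 24. Winner: 2FA.
Instant-runoff — R1 bulk export 5, dark mode 6, 2FA 7, SSO login 8, offline sync 0 (offline sync out); R2 bulk export 5, dark mode 6, 2FA 7, SSO login 8 (bulk export out); R3 dark mode 6, 2FA 12, SSO login 8 (dark mode out); R4 2FA 18, SSO login 8 (2FA winner). Winner: 2FA.
The two methods agree.

yes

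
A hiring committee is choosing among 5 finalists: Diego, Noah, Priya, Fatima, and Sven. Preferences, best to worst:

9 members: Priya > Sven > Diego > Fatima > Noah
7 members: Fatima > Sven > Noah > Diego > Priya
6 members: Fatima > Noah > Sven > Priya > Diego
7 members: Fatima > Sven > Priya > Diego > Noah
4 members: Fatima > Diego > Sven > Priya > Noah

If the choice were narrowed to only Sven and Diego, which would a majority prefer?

Sven

Voters preferring Sven to Diego: 29; preferring Diego to Sven: 4.
Sven wins the head-to-head.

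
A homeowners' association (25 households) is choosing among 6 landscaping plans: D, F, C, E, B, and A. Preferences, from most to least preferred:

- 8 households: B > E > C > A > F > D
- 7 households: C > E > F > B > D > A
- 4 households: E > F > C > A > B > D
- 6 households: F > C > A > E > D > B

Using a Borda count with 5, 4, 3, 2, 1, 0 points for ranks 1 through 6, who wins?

C

D: 8·0 + 7·1 + 4·0 + 6·1 = 13
F: 8·1 + 7·3 + 4·4 + 6·5 = 75
C: 8·3 + 7·5 + 4·3 + 6·4 = 95
E: 8·4 + 7·4 + 4·5 + 6·2 = 92
B: 8·5 + 7·2 + 4·1 + 6·0 = 58
A: 8·2 + 7·0 + 4·2 + 6·3 = 42
C has the highest Borda score (95).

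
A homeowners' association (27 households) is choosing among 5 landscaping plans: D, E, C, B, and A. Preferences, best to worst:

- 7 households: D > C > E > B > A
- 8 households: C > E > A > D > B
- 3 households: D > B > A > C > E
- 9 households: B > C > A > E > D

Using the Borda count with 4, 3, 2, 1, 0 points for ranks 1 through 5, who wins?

C

D: 7·4 + 8·1 + 3·4 + 9·0 = 48
E: 7·2 + 8·3 + 3·0 + 9·1 = 47
C: 7·3 + 8·4 + 3·1 + 9·3 = 83
B: 7·1 + 8·0 + 3·3 + 9·4 = 52
A: 7·0 + 8·2 + 3·2 + 9·2 = 40
C has the highest Borda score (83).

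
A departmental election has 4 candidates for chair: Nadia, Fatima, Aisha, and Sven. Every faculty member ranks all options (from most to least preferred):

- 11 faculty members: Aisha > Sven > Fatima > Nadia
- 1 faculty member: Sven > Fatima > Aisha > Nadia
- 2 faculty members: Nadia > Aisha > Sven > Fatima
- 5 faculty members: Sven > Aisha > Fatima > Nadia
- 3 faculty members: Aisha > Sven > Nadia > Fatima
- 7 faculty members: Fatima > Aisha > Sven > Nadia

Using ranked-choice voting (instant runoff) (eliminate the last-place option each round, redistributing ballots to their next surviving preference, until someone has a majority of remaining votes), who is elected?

Aisha

Round 1: Nadia 2, Fatima 7, Aisha 14, Sven 6. Eliminate Nadia.
Round 2: Fatima 7, Aisha 16, Sven 6. Aisha has a majority.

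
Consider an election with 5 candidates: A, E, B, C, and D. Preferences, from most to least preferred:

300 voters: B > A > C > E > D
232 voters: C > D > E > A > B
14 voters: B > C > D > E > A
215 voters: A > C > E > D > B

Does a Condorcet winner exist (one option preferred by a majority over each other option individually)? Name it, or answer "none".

A vs E: 515–246 for A.
A vs B: 447–314 for A.
A vs C: 515–246 for A.
A vs D: 515–246 for A.
A beats every other option head-to-head.

A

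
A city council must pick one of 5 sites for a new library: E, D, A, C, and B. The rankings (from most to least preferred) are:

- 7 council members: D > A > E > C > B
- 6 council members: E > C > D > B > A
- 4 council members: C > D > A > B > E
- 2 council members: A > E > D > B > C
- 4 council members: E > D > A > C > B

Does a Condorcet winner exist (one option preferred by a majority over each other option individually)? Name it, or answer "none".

none

Checking pairwise contests:
A beats E 13–10.
E beats D 12–11.
D beats A 21–2.
E beats C 19–4.
E beats B 19–4.
Every option loses at least one head-to-head, so there is no Condorcet winner.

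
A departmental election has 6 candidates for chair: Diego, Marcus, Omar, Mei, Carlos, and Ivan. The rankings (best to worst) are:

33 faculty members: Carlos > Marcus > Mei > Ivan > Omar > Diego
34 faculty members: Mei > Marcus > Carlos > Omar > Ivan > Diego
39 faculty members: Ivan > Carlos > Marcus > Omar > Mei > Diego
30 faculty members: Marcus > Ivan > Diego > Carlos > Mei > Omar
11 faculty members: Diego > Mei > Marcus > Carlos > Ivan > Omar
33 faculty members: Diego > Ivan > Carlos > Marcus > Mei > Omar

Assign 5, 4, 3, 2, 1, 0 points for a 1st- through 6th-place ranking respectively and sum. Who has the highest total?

Diego: 33·0 + 34·0 + 39·0 + 30·3 + 11·5 + 33·5 = 310
Marcus: 33·4 + 34·4 + 39·3 + 30·5 + 11·3 + 33·2 = 634
Omar: 33·1 + 34·2 + 39·2 + 30·0 + 11·0 + 33·0 = 179
Mei: 33·3 + 34·5 + 39·1 + 30·1 + 11·4 + 33·1 = 415
Carlos: 33·5 + 34·3 + 39·4 + 30·2 + 11·2 + 33·3 = 604
Ivan: 33·2 + 34·1 + 39·5 + 30·4 + 11·1 + 33·4 = 558
Marcus has the highest Borda score (634).

Marcus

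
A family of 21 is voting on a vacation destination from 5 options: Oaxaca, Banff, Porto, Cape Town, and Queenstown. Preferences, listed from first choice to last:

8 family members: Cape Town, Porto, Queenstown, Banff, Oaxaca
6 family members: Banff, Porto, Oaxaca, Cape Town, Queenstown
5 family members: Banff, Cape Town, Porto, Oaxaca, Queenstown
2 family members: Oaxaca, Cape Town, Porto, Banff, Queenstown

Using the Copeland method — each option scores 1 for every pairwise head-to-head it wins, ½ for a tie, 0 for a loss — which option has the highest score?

Banff

Oaxaca: beats Queenstown; loses to Banff, Porto, and Cape Town → score 1.
Banff: beats Oaxaca, Porto, Cape Town, and Queenstown → score 4.
Porto: beats Oaxaca and Queenstown; loses to Banff and Cape Town → score 2.
Cape Town: beats Oaxaca, Porto, and Queenstown; loses to Banff → score 3.
Queenstown: loses to Oaxaca, Banff, Porto, and Cape Town → score 0.
Banff has the best pairwise record.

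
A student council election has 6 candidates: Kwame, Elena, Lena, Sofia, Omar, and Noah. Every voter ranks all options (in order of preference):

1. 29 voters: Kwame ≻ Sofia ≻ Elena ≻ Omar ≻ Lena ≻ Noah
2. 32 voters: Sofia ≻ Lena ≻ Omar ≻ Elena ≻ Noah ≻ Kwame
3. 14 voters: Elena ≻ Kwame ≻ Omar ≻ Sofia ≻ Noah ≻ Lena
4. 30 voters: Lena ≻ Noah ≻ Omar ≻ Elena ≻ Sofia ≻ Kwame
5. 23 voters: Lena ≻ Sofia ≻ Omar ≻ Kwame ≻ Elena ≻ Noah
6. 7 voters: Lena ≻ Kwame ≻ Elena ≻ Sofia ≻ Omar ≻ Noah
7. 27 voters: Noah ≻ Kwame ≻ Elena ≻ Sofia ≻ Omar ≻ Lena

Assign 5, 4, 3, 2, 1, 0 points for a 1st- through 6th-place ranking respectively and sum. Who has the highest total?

Kwame: 29·5 + 32·0 + 14·4 + 30·0 + 23·2 + 7·4 + 27·4 = 383
Elena: 29·3 + 32·2 + 14·5 + 30·2 + 23·1 + 7·3 + 27·3 = 406
Lena: 29·1 + 32·4 + 14·0 + 30·5 + 23·5 + 7·5 + 27·0 = 457
Sofia: 29·4 + 32·5 + 14·2 + 30·1 + 23·4 + 7·2 + 27·2 = 494
Omar: 29·2 + 32·3 + 14·3 + 30·3 + 23·3 + 7·1 + 27·1 = 389
Noah: 29·0 + 32·1 + 14·1 + 30·4 + 23·0 + 7·0 + 27·5 = 301
Sofia has the highest Borda score (494).

Sofia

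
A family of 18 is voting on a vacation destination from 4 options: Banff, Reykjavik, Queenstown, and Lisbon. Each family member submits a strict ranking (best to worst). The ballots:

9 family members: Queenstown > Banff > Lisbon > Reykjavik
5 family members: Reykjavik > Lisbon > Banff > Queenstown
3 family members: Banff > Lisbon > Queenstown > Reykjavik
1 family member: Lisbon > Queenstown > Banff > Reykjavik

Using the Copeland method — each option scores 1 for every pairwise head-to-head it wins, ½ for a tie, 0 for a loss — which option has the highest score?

Queenstown

Banff: beats Reykjavik and Lisbon; loses to Queenstown → score 2.
Reykjavik: loses to Banff, Queenstown, and Lisbon → score 0.
Queenstown: beats Banff and Reykjavik; ties Lisbon → score 2.5.
Lisbon: beats Reykjavik; ties Queenstown; loses to Banff → score 1.5.
Queenstown has the best pairwise record.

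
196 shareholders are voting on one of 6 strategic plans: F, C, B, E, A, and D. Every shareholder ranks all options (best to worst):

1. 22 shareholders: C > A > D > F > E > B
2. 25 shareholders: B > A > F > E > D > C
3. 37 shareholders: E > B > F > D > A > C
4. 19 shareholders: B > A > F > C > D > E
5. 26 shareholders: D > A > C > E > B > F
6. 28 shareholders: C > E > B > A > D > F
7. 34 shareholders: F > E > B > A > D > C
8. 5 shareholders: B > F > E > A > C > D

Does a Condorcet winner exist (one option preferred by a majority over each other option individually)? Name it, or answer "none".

Checking pairwise contests:
B beats F 140–56.
F beats C 120–76.
E beats B 147–49.
F beats E 105–91.
B beats A 148–48.
F beats D 120–76.
Every option loses at least one head-to-head, so there is no Condorcet winner.

none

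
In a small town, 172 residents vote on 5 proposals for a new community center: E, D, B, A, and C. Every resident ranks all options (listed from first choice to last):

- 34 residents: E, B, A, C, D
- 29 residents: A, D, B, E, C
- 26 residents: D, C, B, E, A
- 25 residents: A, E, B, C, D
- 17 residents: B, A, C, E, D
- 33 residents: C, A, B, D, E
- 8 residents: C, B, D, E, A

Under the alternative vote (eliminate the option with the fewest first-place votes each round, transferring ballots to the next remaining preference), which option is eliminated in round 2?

D

Round 1: E 34, D 26, B 17, A 54, C 41. Eliminate B.
Round 2: E 34, D 26, A 71, C 41. Eliminate D.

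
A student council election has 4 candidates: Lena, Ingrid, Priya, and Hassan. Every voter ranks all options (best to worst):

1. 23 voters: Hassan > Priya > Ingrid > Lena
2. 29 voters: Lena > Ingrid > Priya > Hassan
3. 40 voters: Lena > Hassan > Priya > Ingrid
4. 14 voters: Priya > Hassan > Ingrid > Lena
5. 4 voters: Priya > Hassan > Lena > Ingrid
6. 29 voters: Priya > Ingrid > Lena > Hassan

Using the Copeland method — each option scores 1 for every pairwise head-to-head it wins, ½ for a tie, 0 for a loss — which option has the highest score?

Priya

Lena: beats Ingrid and Hassan; loses to Priya → score 2.
Ingrid: loses to Lena, Priya, and Hassan → score 0.
Priya: beats Lena, Ingrid, and Hassan → score 3.
Hassan: beats Ingrid; loses to Lena and Priya → score 1.
Priya has the best pairwise record.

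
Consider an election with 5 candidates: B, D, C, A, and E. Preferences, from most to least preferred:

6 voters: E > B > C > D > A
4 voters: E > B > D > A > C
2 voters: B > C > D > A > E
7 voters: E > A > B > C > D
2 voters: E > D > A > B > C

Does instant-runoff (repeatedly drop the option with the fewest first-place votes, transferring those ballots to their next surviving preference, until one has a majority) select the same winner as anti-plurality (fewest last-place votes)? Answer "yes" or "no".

no

Instant-runoff — R1 B 2, D 0, C 0, A 0, E 19 (E winner). Winner: E.
Anti-plurality — last-place votes: B 0, D 7, C 6, A 6, E 2. Winner: B.
The two methods disagree.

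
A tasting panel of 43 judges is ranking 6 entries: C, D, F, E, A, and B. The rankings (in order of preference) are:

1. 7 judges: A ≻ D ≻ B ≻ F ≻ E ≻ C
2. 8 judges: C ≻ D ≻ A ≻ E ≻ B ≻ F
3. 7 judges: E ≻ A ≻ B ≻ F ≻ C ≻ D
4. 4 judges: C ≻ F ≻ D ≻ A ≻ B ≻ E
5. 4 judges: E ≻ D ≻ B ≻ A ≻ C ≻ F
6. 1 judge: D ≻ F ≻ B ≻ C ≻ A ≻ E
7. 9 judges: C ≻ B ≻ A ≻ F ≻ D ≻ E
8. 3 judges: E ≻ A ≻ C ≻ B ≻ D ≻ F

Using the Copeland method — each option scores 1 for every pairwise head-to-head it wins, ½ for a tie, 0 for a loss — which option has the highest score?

C

C: beats D, F, E, A, and B → score 5.
D: beats F, E, and B; loses to C and A → score 3.
F: loses to C, D, E, A, and B → score 0.
E: beats F and B; loses to C, D, and A → score 2.
A: beats D, F, E, and B; loses to C → score 4.
B: beats F; loses to C, D, E, and A → score 1.
C has the best pairwise record.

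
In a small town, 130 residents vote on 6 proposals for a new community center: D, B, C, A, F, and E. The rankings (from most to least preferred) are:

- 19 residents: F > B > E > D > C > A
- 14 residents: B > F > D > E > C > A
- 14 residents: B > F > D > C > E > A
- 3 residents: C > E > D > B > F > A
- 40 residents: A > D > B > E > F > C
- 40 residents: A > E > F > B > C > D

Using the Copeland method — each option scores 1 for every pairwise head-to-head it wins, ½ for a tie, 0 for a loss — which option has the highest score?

A

D: beats C and E; loses to B, A, and F → score 2.
B: beats D, C, F, and E; loses to A → score 4.
C: loses to D, B, A, F, and E → score 0.
A: beats D, B, C, F, and E → score 5.
F: beats D and C; loses to B, A, and E → score 2.
E: beats C and F; loses to D, B, and A → score 2.
A has the best pairwise record.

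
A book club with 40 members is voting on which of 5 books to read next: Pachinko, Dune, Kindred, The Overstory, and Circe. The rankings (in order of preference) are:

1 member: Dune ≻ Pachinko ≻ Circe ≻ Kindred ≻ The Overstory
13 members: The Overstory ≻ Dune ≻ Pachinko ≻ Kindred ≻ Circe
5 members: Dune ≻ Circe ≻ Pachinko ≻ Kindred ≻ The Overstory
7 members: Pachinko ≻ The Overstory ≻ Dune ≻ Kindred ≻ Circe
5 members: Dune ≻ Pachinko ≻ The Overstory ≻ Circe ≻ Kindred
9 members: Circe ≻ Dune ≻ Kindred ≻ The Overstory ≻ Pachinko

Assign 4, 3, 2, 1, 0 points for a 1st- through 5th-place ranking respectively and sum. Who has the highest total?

Dune

Pachinko: 1·3 + 13·2 + 5·2 + 7·4 + 5·3 + 9·0 = 82
Dune: 1·4 + 13·3 + 5·4 + 7·2 + 5·4 + 9·3 = 124
Kindred: 1·1 + 13·1 + 5·1 + 7·1 + 5·0 + 9·2 = 44
The Overstory: 1·0 + 13·4 + 5·0 + 7·3 + 5·2 + 9·1 = 92
Circe: 1·2 + 13·0 + 5·3 + 7·0 + 5·1 + 9·4 = 58
Dune has the highest Borda score (124).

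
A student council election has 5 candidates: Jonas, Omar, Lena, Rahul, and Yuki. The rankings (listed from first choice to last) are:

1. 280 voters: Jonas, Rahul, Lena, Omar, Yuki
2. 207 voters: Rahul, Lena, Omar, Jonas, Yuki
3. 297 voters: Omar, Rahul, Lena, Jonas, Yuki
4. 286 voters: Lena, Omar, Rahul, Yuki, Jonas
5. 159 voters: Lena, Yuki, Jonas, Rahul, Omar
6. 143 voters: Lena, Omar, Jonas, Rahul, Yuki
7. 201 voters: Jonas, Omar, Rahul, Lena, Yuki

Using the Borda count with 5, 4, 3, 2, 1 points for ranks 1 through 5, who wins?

Jonas: 280·5 + 207·2 + 297·2 + 286·1 + 159·3 + 143·3 + 201·5 = 4605
Omar: 280·2 + 207·3 + 297·5 + 286·4 + 159·1 + 143·4 + 201·4 = 5345
Lena: 280·3 + 207·4 + 297·3 + 286·5 + 159·5 + 143·5 + 201·2 = 5901
Rahul: 280·4 + 207·5 + 297·4 + 286·3 + 159·2 + 143·2 + 201·3 = 5408
Yuki: 280·1 + 207·1 + 297·1 + 286·2 + 159·4 + 143·1 + 201·1 = 2336
Lena has the highest Borda score (5901).

Lena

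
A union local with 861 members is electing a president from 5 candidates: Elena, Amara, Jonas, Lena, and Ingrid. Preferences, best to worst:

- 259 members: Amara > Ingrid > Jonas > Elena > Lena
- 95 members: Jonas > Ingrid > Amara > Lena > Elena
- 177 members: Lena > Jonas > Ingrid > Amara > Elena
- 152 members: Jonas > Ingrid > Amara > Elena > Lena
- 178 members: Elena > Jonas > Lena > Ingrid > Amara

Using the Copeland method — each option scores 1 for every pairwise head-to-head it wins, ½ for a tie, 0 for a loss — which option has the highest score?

Jonas

Elena: beats Lena; loses to Amara, Jonas, and Ingrid → score 1.
Amara: beats Elena and Lena; loses to Jonas and Ingrid → score 2.
Jonas: beats Elena, Amara, Lena, and Ingrid → score 4.
Lena: loses to Elena, Amara, Jonas, and Ingrid → score 0.
Ingrid: beats Elena, Amara, and Lena; loses to Jonas → score 3.
Jonas has the best pairwise record.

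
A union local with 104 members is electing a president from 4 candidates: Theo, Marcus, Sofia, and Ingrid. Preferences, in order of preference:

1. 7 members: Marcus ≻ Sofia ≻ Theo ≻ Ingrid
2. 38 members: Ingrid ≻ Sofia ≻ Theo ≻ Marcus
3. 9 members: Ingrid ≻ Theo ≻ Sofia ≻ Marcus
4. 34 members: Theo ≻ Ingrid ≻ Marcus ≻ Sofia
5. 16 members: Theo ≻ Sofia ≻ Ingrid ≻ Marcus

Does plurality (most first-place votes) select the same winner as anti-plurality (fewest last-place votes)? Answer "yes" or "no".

yes

Plurality — first-place votes: Theo 50, Marcus 7, Sofia 0, Ingrid 47. Winner: Theo.
Anti-plurality — last-place votes: Theo 0, Marcus 63, Sofia 34, Ingrid 7. Winner: Theo.
The two methods agree.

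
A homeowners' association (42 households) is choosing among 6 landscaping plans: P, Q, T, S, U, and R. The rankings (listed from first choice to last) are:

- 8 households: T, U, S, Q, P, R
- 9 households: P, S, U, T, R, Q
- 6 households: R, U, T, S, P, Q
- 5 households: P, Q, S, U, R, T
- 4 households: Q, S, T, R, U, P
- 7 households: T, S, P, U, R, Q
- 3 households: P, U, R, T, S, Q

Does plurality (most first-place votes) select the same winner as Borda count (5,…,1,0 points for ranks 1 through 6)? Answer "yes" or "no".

Plurality — first-place votes: P 17, Q 4, T 15, S 0, U 0, R 6. Winner: P.
Borda — scores: P 120, Q 56, T 129, S 134, U 123, R 68. Winner: S.
The two methods disagree.

no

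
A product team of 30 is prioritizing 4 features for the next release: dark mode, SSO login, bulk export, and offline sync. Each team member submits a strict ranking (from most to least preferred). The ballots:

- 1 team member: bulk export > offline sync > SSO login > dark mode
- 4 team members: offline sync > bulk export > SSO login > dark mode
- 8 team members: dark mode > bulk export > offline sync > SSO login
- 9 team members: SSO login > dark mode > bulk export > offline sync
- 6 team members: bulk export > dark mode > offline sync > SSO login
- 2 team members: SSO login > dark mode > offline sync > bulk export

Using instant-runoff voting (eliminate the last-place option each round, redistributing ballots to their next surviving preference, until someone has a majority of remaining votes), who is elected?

bulk export

Round 1: dark mode 8, SSO login 11, bulk export 7, offline sync 4. Eliminate offline sync.
Round 2: dark mode 8, SSO login 11, bulk export 11. Eliminate dark mode.
Round 3: SSO login 11, bulk export 19. Bulk export has a majority.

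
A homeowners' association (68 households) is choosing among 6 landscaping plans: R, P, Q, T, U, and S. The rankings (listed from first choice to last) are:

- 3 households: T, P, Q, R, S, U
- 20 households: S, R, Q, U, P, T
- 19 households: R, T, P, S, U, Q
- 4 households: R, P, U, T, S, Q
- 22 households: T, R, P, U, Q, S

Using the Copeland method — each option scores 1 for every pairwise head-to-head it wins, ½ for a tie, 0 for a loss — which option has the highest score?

R

R: beats P, Q, T, U, and S → score 5.
P: beats Q, U, and S; loses to R and T → score 3.
Q: loses to R, P, T, U, and S → score 0.
T: beats P, Q, U, and S; loses to R → score 4.
U: beats Q; loses to R, P, T, and S → score 1.
S: beats Q and U; loses to R, P, and T → score 2.
R has the best pairwise record.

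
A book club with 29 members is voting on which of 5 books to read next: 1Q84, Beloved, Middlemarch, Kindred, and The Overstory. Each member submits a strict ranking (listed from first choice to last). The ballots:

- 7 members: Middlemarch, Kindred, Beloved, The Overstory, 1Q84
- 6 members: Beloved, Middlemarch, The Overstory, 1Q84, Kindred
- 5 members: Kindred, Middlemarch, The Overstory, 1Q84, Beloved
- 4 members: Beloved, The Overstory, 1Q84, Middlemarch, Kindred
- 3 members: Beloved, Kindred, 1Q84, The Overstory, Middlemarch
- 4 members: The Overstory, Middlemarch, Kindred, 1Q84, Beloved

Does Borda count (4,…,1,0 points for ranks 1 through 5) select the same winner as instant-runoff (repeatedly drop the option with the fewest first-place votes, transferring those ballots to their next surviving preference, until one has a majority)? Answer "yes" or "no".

yes

Borda — scores: 1Q84 29, Beloved 66, Middlemarch 77, Kindred 58, The Overstory 60. Winner: Middlemarch.
Instant-runoff — R1 1Q84 0, Beloved 13, Middlemarch 7, Kindred 5, The Overstory 4 (1Q84 out); R2 Beloved 13, Middlemarch 7, Kindred 5, The Overstory 4 (The Overstory out); R3 Beloved 13, Middlemarch 11, Kindred 5 (Kindred out); R4 Beloved 13, Middlemarch 16 (Middlemarch winner). Winner: Middlemarch.
The two methods agree.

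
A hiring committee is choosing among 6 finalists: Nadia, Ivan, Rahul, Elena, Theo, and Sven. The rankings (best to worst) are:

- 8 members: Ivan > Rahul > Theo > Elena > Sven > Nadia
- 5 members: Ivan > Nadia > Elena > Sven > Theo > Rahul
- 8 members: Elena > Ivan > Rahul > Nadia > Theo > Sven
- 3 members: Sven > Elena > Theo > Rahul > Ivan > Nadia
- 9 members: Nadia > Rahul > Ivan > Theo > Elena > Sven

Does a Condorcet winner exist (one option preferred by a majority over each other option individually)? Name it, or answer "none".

Ivan

Ivan vs Nadia: 24–9 for Ivan.
Ivan vs Rahul: 21–12 for Ivan.
Ivan vs Elena: 22–11 for Ivan.
Ivan vs Theo: 30–3 for Ivan.
Ivan vs Sven: 30–3 for Ivan.
Ivan beats every other option head-to-head.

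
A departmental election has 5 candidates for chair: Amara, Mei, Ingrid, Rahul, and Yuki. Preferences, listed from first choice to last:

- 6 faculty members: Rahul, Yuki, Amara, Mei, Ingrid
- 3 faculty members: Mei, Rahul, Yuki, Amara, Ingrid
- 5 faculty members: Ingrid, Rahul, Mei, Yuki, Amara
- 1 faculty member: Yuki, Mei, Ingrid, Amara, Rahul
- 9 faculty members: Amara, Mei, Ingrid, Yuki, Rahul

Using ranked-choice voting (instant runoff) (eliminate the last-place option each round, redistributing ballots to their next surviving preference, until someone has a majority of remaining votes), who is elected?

Round 1: Amara 9, Mei 3, Ingrid 5, Rahul 6, Yuki 1. Eliminate Yuki.
Round 2: Amara 9, Mei 4, Ingrid 5, Rahul 6. Eliminate Mei.
Round 3: Amara 9, Ingrid 6, Rahul 9. Eliminate Ingrid.
Round 4: Amara 10, Rahul 14. Rahul has a majority.

Rahul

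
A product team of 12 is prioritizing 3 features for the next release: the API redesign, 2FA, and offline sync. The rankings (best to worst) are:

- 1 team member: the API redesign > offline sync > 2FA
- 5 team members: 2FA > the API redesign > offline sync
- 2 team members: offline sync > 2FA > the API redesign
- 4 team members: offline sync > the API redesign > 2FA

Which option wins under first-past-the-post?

offline sync

First-place votes: the API redesign 1, 2FA 5, offline sync 6.
offline sync has the most first-place votes.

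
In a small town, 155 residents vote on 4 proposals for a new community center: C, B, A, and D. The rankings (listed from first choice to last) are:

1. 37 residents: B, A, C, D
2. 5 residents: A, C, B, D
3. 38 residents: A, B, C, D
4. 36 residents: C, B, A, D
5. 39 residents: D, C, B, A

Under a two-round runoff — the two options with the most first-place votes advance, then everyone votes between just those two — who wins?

Round 1 first-place votes: C 36, B 37, A 43, D 39.
A and D advance.
Runoff: A is preferred to D by 116 voters; D by 39.
A wins the runoff.

A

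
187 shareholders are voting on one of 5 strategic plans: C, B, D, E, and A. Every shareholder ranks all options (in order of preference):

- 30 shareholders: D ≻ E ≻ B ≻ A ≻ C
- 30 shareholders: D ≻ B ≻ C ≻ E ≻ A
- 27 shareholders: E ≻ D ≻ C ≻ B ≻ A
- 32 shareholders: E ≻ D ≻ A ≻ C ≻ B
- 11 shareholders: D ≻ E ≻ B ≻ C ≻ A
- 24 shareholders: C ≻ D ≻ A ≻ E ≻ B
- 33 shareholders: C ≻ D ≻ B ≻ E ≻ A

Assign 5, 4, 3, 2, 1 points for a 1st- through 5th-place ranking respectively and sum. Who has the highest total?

C: 30·1 + 30·3 + 27·3 + 32·2 + 11·2 + 24·5 + 33·5 = 572
B: 30·3 + 30·4 + 27·2 + 32·1 + 11·3 + 24·1 + 33·3 = 452
D: 30·5 + 30·5 + 27·4 + 32·4 + 11·5 + 24·4 + 33·4 = 819
E: 30·4 + 30·2 + 27·5 + 32·5 + 11·4 + 24·2 + 33·2 = 633
A: 30·2 + 30·1 + 27·1 + 32·3 + 11·1 + 24·3 + 33·1 = 329
D has the highest Borda score (819).

D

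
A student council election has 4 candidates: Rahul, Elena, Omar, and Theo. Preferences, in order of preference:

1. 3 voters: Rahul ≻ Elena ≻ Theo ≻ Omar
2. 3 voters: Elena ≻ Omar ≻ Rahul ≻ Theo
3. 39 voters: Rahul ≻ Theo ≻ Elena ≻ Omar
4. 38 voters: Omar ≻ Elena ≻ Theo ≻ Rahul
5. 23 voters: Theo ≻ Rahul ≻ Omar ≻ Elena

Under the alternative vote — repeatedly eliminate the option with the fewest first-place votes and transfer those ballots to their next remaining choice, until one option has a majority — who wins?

Round 1: Rahul 42, Elena 3, Omar 38, Theo 23. Eliminate Elena.
Round 2: Rahul 42, Omar 41, Theo 23. Eliminate Theo.
Round 3: Rahul 65, Omar 41. Rahul has a majority.

Rahul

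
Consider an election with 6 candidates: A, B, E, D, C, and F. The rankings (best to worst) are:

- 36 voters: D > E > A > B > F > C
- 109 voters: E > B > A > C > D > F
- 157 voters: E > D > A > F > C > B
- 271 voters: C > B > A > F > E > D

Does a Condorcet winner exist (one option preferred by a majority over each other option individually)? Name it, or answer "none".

E

E vs A: 302–271 for E.
E vs B: 302–271 for E.
E vs D: 537–36 for E.
E vs C: 302–271 for E.
E vs F: 302–271 for E.
E beats every other option head-to-head.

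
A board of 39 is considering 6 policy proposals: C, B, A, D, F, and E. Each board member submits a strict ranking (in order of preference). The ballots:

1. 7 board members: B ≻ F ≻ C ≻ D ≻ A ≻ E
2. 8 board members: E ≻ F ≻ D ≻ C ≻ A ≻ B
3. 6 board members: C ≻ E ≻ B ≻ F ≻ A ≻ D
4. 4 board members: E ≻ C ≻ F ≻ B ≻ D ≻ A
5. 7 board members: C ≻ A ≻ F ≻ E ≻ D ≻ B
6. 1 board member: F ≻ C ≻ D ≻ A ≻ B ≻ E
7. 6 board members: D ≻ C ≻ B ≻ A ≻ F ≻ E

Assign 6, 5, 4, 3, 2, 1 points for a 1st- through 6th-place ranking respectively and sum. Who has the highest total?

C: 7·4 + 8·3 + 6·6 + 4·5 + 7·6 + 1·5 + 6·5 = 185
B: 7·6 + 8·1 + 6·4 + 4·3 + 7·1 + 1·2 + 6·4 = 119
A: 7·2 + 8·2 + 6·2 + 4·1 + 7·5 + 1·3 + 6·3 = 102
D: 7·3 + 8·4 + 6·1 + 4·2 + 7·2 + 1·4 + 6·6 = 121
F: 7·5 + 8·5 + 6·3 + 4·4 + 7·4 + 1·6 + 6·2 = 155
E: 7·1 + 8·6 + 6·5 + 4·6 + 7·3 + 1·1 + 6·1 = 137
C has the highest Borda score (185).

C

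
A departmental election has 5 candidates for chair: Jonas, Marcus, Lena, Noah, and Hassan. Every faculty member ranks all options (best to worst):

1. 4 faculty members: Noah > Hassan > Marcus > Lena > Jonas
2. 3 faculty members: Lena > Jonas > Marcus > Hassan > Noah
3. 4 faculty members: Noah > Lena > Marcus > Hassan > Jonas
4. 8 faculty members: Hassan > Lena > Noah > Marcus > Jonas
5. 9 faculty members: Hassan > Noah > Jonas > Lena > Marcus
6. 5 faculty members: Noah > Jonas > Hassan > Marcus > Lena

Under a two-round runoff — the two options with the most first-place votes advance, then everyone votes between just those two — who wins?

Hassan

Round 1 first-place votes: Jonas 0, Marcus 0, Lena 3, Noah 13, Hassan 17.
Hassan and Noah advance.
Runoff: Hassan is preferred to Noah by 20 voters; Noah by 13.
Hassan wins the runoff.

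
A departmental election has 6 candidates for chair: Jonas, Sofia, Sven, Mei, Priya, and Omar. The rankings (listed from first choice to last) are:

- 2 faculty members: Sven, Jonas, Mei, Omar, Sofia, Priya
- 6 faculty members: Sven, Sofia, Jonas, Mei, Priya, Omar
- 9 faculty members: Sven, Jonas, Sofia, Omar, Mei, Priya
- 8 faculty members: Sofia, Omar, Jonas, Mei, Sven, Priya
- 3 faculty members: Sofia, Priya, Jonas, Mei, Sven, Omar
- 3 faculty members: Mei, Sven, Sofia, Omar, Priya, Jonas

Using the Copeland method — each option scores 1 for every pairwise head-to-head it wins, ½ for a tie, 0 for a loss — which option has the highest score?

Sven

Jonas: beats Mei, Priya, and Omar; loses to Sofia and Sven → score 3.
Sofia: beats Jonas, Mei, Priya, and Omar; loses to Sven → score 4.
Sven: beats Jonas, Sofia, Mei, Priya, and Omar → score 5.
Mei: beats Priya; loses to Jonas, Sofia, Sven, and Omar → score 1.
Priya: loses to Jonas, Sofia, Sven, Mei, and Omar → score 0.
Omar: beats Mei and Priya; loses to Jonas, Sofia, and Sven → score 2.
Sven has the best pairwise record.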